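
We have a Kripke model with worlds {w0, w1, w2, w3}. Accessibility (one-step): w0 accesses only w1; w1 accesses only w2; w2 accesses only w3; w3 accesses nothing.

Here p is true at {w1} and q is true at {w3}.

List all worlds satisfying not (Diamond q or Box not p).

{w0}

w0: Diamond q or Box not p is F. ✓
w1: Diamond q or Box not p is T. ✗
w2: Diamond q or Box not p is T. ✗
w3: Diamond q or Box not p is T. ✗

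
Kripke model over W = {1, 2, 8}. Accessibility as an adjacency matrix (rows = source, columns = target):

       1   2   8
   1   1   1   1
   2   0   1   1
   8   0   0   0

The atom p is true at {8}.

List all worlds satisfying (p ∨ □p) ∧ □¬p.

1: p ∨ □p is F, □¬p is F. ✗
2: p ∨ □p is F, □¬p is F. ✗
8: p ∨ □p is T, □¬p is T. ✓

{8}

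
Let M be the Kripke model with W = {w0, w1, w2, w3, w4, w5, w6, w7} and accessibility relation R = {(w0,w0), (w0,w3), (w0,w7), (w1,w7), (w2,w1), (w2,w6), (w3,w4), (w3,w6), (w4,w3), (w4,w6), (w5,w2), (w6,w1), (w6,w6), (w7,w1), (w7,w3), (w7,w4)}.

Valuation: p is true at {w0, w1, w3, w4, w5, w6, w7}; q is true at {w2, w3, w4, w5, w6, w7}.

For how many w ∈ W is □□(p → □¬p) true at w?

w0: successors {w0, w3, w7}; □(p → □¬p) there: w0:F, w3:F, w7:F. ✗
w1: successors {w7}; □(p → □¬p) there: w7:F. ✗
w2: successors {w1, w6}; □(p → □¬p) there: w1:F, w6:F. ✗
w3: successors {w4, w6}; □(p → □¬p) there: w4:F, w6:F. ✗
w4: successors {w3, w6}; □(p → □¬p) there: w3:F, w6:F. ✗
w5: successors {w2}; □(p → □¬p) there: w2:F. ✗
w6: successors {w1, w6}; □(p → □¬p) there: w1:F, w6:F. ✗
w7: successors {w1, w3, w4}; □(p → □¬p) there: w1:F, w3:F, w4:F. ✗
Satisfying worlds: ∅.

0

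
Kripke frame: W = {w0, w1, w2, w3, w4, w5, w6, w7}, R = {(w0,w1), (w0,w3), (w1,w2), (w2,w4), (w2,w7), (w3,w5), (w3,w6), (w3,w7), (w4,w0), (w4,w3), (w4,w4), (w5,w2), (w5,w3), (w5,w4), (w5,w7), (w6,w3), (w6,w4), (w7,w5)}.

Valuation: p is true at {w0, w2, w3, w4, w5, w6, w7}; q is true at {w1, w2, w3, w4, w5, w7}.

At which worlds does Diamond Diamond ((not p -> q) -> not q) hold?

{w0, w2, w4, w5, w6}

w0: successors {w1, w3}; Diamond ((not p -> q) -> not q) there: w1:F, w3:T. ✓
w1: successors {w2}; Diamond ((not p -> q) -> not q) there: w2:F. ✗
w2: successors {w4, w7}; Diamond ((not p -> q) -> not q) there: w4:T, w7:F. ✓
w3: successors {w5, w6, w7}; Diamond ((not p -> q) -> not q) there: w5:F, w6:F, w7:F. ✗
w4: successors {w0, w3, w4}; Diamond ((not p -> q) -> not q) there: w0:F, w3:T, w4:T. ✓
w5: successors {w2, w3, w4, w7}; Diamond ((not p -> q) -> not q) there: w2:F, w3:T, w4:T, w7:F. ✓
w6: successors {w3, w4}; Diamond ((not p -> q) -> not q) there: w3:T, w4:T. ✓
w7: successors {w5}; Diamond ((not p -> q) -> not q) there: w5:F. ✗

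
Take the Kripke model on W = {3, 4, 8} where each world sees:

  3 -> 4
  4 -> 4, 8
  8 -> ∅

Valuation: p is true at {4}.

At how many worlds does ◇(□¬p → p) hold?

3: successors {4}; □¬p → p there: 4:T. ✓
4: successors {4, 8}; □¬p → p there: 4:T, 8:F. ✓
8: no successors, so ◇(□¬p → p) fails. ✗
Satisfying worlds: {3, 4}.

2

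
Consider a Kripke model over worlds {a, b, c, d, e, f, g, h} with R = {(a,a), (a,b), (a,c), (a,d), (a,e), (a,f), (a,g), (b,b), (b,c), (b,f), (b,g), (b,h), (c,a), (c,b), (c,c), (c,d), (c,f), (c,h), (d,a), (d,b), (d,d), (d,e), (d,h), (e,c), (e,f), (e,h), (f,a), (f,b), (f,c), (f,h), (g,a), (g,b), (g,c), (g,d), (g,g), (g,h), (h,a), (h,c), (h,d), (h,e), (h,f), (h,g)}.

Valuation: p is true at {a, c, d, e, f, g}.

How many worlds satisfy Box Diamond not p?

a: successors {a, b, c, d, e, f, g}; Diamond not p there: a:T, b:T, c:T, d:T, e:T, f:T, g:T. ✓
b: successors {b, c, f, g, h}; Diamond not p there: b:T, c:T, f:T, g:T, h:F. ✗
c: successors {a, b, c, d, f, h}; Diamond not p there: a:T, b:T, c:T, d:T, f:T, h:F. ✗
d: successors {a, b, d, e, h}; Diamond not p there: a:T, b:T, d:T, e:T, h:F. ✗
e: successors {c, f, h}; Diamond not p there: c:T, f:T, h:F. ✗
f: successors {a, b, c, h}; Diamond not p there: a:T, b:T, c:T, h:F. ✗
g: successors {a, b, c, d, g, h}; Diamond not p there: a:T, b:T, c:T, d:T, g:T, h:F. ✗
h: successors {a, c, d, e, f, g}; Diamond not p there: a:T, c:T, d:T, e:T, f:T, g:T. ✓
Satisfying worlds: {a, h}.

2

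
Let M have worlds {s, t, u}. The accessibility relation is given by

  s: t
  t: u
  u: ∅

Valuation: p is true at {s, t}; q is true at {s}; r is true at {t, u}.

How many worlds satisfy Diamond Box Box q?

s: successors {t}; Box Box q there: t:T. ✓
t: successors {u}; Box Box q there: u:T. ✓
u: no successors, so Diamond Box Box q fails. ✗
Satisfying worlds: {s, t}.

2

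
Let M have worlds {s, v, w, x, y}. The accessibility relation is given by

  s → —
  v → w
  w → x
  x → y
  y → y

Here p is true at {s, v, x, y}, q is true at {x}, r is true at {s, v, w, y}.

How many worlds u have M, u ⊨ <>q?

1

s: no successors, so <>q fails. ✗
v: successors {w}; q there: w:F. ✗
w: successors {x}; q there: x:T. ✓
x: successors {y}; q there: y:F. ✗
y: successors {y}; q there: y:F. ✗
Satisfying worlds: {w}.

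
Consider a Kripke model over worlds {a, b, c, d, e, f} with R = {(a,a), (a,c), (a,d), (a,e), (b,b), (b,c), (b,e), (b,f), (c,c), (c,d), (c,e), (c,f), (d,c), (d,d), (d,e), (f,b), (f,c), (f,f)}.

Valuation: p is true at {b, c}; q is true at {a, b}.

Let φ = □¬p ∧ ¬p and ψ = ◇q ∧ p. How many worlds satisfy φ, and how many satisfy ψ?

For □¬p ∧ ¬p:
a: □¬p is F, ¬p is T. ✗
b: □¬p is F, ¬p is F. ✗
c: □¬p is F, ¬p is F. ✗
d: □¬p is F, ¬p is T. ✗
e: □¬p is T, ¬p is T. ✓
f: □¬p is F, ¬p is T. ✗
— 1 world.
For ◇q ∧ p:
a: ◇q is T, p is F. ✗
b: ◇q is T, p is T. ✓
c: ◇q is F, p is T. ✗
d: ◇q is F, p is F. ✗
e: ◇q is F, p is F. ✗
f: ◇q is T, p is F. ✗
— 1 world.

1 and 1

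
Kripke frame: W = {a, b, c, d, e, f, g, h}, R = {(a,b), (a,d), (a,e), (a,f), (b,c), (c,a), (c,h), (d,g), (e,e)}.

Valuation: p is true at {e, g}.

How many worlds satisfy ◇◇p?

a: successors {b, d, e, f}; ◇p there: b:F, d:T, e:T, f:F. ✓
b: successors {c}; ◇p there: c:F. ✗
c: successors {a, h}; ◇p there: a:T, h:F. ✓
d: successors {g}; ◇p there: g:F. ✗
e: successors {e}; ◇p there: e:T. ✓
f: no successors, so ◇◇p fails. ✗
g: no successors, so ◇◇p fails. ✗
h: no successors, so ◇◇p fails. ✗
Satisfying worlds: {a, c, e}.

3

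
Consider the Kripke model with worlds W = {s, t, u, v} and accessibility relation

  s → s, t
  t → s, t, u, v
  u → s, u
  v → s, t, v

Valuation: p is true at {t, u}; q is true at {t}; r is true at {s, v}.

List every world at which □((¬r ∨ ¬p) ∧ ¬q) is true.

s: successors {s, t}; (¬r ∨ ¬p) ∧ ¬q there: s:T, t:F. ✗
t: successors {s, t, u, v}; (¬r ∨ ¬p) ∧ ¬q there: s:T, t:F, u:T, v:T. ✗
u: successors {s, u}; (¬r ∨ ¬p) ∧ ¬q there: s:T, u:T. ✓
v: successors {s, t, v}; (¬r ∨ ¬p) ∧ ¬q there: s:T, t:F, v:T. ✗

{u}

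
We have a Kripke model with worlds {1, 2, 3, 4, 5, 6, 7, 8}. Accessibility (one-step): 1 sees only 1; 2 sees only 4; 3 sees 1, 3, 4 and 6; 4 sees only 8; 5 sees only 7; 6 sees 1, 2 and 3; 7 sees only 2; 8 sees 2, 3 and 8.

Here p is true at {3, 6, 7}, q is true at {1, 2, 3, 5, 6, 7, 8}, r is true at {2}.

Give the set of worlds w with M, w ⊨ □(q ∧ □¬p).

{1, 5, 7}

1: successors {1}; q ∧ □¬p there: 1:T. ✓
2: successors {4}; q ∧ □¬p there: 4:F. ✗
3: successors {1, 3, 4, 6}; q ∧ □¬p there: 1:T, 3:F, 4:F, 6:F. ✗
4: successors {8}; q ∧ □¬p there: 8:F. ✗
5: successors {7}; q ∧ □¬p there: 7:T. ✓
6: successors {1, 2, 3}; q ∧ □¬p there: 1:T, 2:T, 3:F. ✗
7: successors {2}; q ∧ □¬p there: 2:T. ✓
8: successors {2, 3, 8}; q ∧ □¬p there: 2:T, 3:F, 8:F. ✗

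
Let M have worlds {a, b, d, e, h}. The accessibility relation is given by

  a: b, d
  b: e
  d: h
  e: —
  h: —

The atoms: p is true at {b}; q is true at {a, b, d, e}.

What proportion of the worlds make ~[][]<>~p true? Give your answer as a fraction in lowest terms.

a: [][]<>~p is F. ✓
b: [][]<>~p is T. ✗
d: [][]<>~p is T. ✗
e: [][]<>~p is T. ✗
h: [][]<>~p is T. ✗
That's 1 of 5 worlds, so 1/5.

1/5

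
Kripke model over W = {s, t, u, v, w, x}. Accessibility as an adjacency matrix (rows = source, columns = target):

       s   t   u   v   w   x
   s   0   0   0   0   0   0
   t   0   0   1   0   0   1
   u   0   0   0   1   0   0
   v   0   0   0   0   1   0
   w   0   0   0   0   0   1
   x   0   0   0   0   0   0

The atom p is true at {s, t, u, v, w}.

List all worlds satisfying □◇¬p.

s: no successors, so □◇¬p holds vacuously. ✓
t: successors {u, x}; ◇¬p there: u:F, x:F. ✗
u: successors {v}; ◇¬p there: v:F. ✗
v: successors {w}; ◇¬p there: w:T. ✓
w: successors {x}; ◇¬p there: x:F. ✗
x: no successors, so □◇¬p holds vacuously. ✓

{s, v, x}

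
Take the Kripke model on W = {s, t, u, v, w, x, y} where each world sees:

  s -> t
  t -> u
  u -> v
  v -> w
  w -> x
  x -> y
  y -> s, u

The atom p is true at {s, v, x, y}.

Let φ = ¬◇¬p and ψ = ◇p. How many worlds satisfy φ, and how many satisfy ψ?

For ¬◇¬p:
s: ◇¬p is T. ✗
t: ◇¬p is T. ✗
u: ◇¬p is F. ✓
v: ◇¬p is T. ✗
w: ◇¬p is F. ✓
x: ◇¬p is F. ✓
y: ◇¬p is T. ✗
— 3 worlds.
For ◇p:
s: successors {t}; p there: t:F. ✗
t: successors {u}; p there: u:F. ✗
u: successors {v}; p there: v:T. ✓
v: successors {w}; p there: w:F. ✗
w: successors {x}; p there: x:T. ✓
x: successors {y}; p there: y:T. ✓
y: successors {s, u}; p there: s:T, u:F. ✓
— 4 worlds.

3 and 4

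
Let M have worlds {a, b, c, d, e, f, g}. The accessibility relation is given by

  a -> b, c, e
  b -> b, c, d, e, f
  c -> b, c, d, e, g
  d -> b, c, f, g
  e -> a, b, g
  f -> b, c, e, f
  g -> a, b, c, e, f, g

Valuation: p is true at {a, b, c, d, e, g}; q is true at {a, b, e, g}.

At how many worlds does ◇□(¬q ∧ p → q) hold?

a: successors {b, c, e}; □(¬q ∧ p → q) there: b:F, c:F, e:T. ✓
b: successors {b, c, d, e, f}; □(¬q ∧ p → q) there: b:F, c:F, d:F, e:T, f:F. ✓
c: successors {b, c, d, e, g}; □(¬q ∧ p → q) there: b:F, c:F, d:F, e:T, g:F. ✓
d: successors {b, c, f, g}; □(¬q ∧ p → q) there: b:F, c:F, f:F, g:F. ✗
e: successors {a, b, g}; □(¬q ∧ p → q) there: a:F, b:F, g:F. ✗
f: successors {b, c, e, f}; □(¬q ∧ p → q) there: b:F, c:F, e:T, f:F. ✓
g: successors {a, b, c, e, f, g}; □(¬q ∧ p → q) there: a:F, b:F, c:F, e:T, f:F, g:F. ✓
Satisfying worlds: {a, b, c, f, g}.

5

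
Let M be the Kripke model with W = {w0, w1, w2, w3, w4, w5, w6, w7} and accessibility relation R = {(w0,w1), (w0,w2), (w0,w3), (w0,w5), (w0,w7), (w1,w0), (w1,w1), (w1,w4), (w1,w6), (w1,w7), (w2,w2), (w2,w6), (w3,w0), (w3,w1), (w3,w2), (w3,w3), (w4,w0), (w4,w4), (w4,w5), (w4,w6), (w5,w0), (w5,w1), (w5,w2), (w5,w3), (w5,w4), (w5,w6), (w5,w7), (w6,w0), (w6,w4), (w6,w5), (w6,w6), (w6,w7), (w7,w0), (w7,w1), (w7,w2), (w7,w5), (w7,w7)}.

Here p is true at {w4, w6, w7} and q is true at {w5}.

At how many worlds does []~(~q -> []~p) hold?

w0: successors {w1, w2, w3, w5, w7}; ~(~q -> []~p) there: w1:T, w2:T, w3:F, w5:F, w7:T. ✗
w1: successors {w0, w1, w4, w6, w7}; ~(~q -> []~p) there: w0:T, w1:T, w4:T, w6:T, w7:T. ✓
w2: successors {w2, w6}; ~(~q -> []~p) there: w2:T, w6:T. ✓
w3: successors {w0, w1, w2, w3}; ~(~q -> []~p) there: w0:T, w1:T, w2:T, w3:F. ✗
w4: successors {w0, w4, w5, w6}; ~(~q -> []~p) there: w0:T, w4:T, w5:F, w6:T. ✗
w5: successors {w0, w1, w2, w3, w4, w6, w7}; ~(~q -> []~p) there: w0:T, w1:T, w2:T, w3:F, w4:T, w6:T, w7:T. ✗
w6: successors {w0, w4, w5, w6, w7}; ~(~q -> []~p) there: w0:T, w4:T, w5:F, w6:T, w7:T. ✗
w7: successors {w0, w1, w2, w5, w7}; ~(~q -> []~p) there: w0:T, w1:T, w2:T, w5:F, w7:T. ✗
Satisfying worlds: {w1, w2}.

2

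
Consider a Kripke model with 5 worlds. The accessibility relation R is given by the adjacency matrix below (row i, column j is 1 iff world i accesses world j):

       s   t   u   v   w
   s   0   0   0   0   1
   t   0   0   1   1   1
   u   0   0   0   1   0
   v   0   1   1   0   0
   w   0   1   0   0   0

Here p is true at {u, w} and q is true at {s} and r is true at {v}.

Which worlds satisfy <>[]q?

∅

s: successors {w}; []q there: w:F. ✗
t: successors {u, v, w}; []q there: u:F, v:F, w:F. ✗
u: successors {v}; []q there: v:F. ✗
v: successors {t, u}; []q there: t:F, u:F. ✗
w: successors {t}; []q there: t:F. ✗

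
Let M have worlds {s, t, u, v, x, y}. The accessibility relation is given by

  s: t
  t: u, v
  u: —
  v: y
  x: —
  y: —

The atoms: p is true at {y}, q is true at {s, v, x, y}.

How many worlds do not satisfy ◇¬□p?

s: successors {t}; ¬□p there: t:T. ✓
t: successors {u, v}; ¬□p there: u:F, v:F. ✗
u: no successors, so ◇¬□p fails. ✗
v: successors {y}; ¬□p there: y:F. ✗
x: no successors, so ◇¬□p fails. ✗
y: no successors, so ◇¬□p fails. ✗
Satisfying worlds: {s}.
So ◇¬□p fails at the other 5 worlds.

5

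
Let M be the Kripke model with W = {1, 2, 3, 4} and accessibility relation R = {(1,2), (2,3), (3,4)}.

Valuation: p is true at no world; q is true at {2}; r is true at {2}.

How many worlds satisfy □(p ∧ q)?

1

1: successors {2}; p ∧ q there: 2:F. ✗
2: successors {3}; p ∧ q there: 3:F. ✗
3: successors {4}; p ∧ q there: 4:F. ✗
4: no successors, so □(p ∧ q) holds vacuously. ✓
Satisfying worlds: {4}.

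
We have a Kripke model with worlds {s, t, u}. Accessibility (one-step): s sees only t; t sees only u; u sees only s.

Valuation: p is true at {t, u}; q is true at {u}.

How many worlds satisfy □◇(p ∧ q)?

1

s: successors {t}; ◇(p ∧ q) there: t:T. ✓
t: successors {u}; ◇(p ∧ q) there: u:F. ✗
u: successors {s}; ◇(p ∧ q) there: s:F. ✗
Satisfying worlds: {s}.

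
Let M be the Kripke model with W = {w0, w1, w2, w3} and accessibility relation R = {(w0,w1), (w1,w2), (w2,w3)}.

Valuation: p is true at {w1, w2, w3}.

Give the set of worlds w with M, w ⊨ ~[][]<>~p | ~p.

{w0, w1}

w0: ~[][]<>~p is T, ~p is T. ✓
w1: ~[][]<>~p is T, ~p is F. ✓
w2: ~[][]<>~p is F, ~p is F. ✗
w3: ~[][]<>~p is F, ~p is F. ✗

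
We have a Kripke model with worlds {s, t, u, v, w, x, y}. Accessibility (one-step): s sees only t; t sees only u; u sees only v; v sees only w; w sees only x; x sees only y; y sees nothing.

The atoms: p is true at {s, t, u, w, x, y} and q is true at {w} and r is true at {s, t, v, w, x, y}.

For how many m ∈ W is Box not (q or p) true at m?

s: successors {t}; not (q or p) there: t:F. ✗
t: successors {u}; not (q or p) there: u:F. ✗
u: successors {v}; not (q or p) there: v:T. ✓
v: successors {w}; not (q or p) there: w:F. ✗
w: successors {x}; not (q or p) there: x:F. ✗
x: successors {y}; not (q or p) there: y:F. ✗
y: no successors, so Box not (q or p) holds vacuously. ✓
Satisfying worlds: {u, y}.

2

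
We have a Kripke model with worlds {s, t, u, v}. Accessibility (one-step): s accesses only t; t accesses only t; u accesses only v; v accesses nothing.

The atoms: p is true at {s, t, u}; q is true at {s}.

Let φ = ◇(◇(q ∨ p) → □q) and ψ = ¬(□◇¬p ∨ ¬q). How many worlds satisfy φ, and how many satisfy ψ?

1 and 1

For ◇(◇(q ∨ p) → □q):
s: successors {t}; ◇(q ∨ p) → □q there: t:F. ✗
t: successors {t}; ◇(q ∨ p) → □q there: t:F. ✗
u: successors {v}; ◇(q ∨ p) → □q there: v:T. ✓
v: no successors, so ◇(◇(q ∨ p) → □q) fails. ✗
— 1 world.
For ¬(□◇¬p ∨ ¬q):
s: □◇¬p ∨ ¬q is F. ✓
t: □◇¬p ∨ ¬q is T. ✗
u: □◇¬p ∨ ¬q is T. ✗
v: □◇¬p ∨ ¬q is T. ✗
— 1 world.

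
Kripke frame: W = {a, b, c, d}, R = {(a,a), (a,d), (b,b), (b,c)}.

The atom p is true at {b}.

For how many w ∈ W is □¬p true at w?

a: successors {a, d}; ¬p there: a:T, d:T. ✓
b: successors {b, c}; ¬p there: b:F, c:T. ✗
c: no successors, so □¬p holds vacuously. ✓
d: no successors, so □¬p holds vacuously. ✓
Satisfying worlds: {a, c, d}.

3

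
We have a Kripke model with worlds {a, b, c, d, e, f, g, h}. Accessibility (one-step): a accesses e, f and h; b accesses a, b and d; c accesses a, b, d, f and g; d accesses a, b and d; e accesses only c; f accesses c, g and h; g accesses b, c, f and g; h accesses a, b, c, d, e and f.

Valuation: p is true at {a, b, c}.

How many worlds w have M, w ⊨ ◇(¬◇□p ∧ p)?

a: successors {e, f, h}; ¬◇□p ∧ p there: e:F, f:F, h:F. ✗
b: successors {a, b, d}; ¬◇□p ∧ p there: a:F, b:T, d:F. ✓
c: successors {a, b, d, f, g}; ¬◇□p ∧ p there: a:F, b:T, d:F, f:F, g:F. ✓
d: successors {a, b, d}; ¬◇□p ∧ p there: a:F, b:T, d:F. ✓
e: successors {c}; ¬◇□p ∧ p there: c:T. ✓
f: successors {c, g, h}; ¬◇□p ∧ p there: c:T, g:F, h:F. ✓
g: successors {b, c, f, g}; ¬◇□p ∧ p there: b:T, c:T, f:F, g:F. ✓
h: successors {a, b, c, d, e, f}; ¬◇□p ∧ p there: a:F, b:T, c:T, d:F, e:F, f:F. ✓
Satisfying worlds: {b, c, d, e, f, g, h}.

7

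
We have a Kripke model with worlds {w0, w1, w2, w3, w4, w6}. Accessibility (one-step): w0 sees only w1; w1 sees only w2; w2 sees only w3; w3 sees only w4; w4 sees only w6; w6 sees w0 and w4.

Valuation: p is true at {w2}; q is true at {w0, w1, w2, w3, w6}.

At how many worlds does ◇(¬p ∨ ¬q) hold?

w0: successors {w1}; ¬p ∨ ¬q there: w1:T. ✓
w1: successors {w2}; ¬p ∨ ¬q there: w2:F. ✗
w2: successors {w3}; ¬p ∨ ¬q there: w3:T. ✓
w3: successors {w4}; ¬p ∨ ¬q there: w4:T. ✓
w4: successors {w6}; ¬p ∨ ¬q there: w6:T. ✓
w6: successors {w0, w4}; ¬p ∨ ¬q there: w0:T, w4:T. ✓
Satisfying worlds: {w0, w2, w3, w4, w6}.

5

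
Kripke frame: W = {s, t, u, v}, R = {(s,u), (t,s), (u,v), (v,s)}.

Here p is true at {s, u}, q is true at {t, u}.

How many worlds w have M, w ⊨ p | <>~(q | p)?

2

s: p is T, <>~(q | p) is F. ✓
t: p is F, <>~(q | p) is F. ✗
u: p is T, <>~(q | p) is T. ✓
v: p is F, <>~(q | p) is F. ✗
Satisfying worlds: {s, u}.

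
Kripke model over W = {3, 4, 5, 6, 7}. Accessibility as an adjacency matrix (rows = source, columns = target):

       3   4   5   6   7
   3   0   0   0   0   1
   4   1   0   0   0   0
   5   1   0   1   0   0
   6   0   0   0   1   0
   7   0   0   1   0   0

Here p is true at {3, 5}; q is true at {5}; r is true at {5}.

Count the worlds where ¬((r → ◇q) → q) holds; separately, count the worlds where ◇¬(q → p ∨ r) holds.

For ¬((r → ◇q) → q):
3: (r → ◇q) → q is F. ✓
4: (r → ◇q) → q is F. ✓
5: (r → ◇q) → q is T. ✗
6: (r → ◇q) → q is F. ✓
7: (r → ◇q) → q is F. ✓
— 4 worlds.
For ◇¬(q → p ∨ r):
3: successors {7}; ¬(q → p ∨ r) there: 7:F. ✗
4: successors {3}; ¬(q → p ∨ r) there: 3:F. ✗
5: successors {3, 5}; ¬(q → p ∨ r) there: 3:F, 5:F. ✗
6: successors {6}; ¬(q → p ∨ r) there: 6:F. ✗
7: successors {5}; ¬(q → p ∨ r) there: 5:F. ✗
— 0 worlds.

4 and 0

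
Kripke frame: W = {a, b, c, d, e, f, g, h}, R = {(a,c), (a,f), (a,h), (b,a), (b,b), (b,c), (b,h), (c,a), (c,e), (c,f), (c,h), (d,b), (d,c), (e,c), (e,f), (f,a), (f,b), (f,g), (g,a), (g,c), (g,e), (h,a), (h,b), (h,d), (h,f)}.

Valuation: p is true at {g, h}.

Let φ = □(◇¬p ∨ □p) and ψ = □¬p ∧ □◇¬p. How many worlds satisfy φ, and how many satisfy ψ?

For □(◇¬p ∨ □p):
a: successors {c, f, h}; ◇¬p ∨ □p there: c:T, f:T, h:T. ✓
b: successors {a, b, c, h}; ◇¬p ∨ □p there: a:T, b:T, c:T, h:T. ✓
c: successors {a, e, f, h}; ◇¬p ∨ □p there: a:T, e:T, f:T, h:T. ✓
d: successors {b, c}; ◇¬p ∨ □p there: b:T, c:T. ✓
e: successors {c, f}; ◇¬p ∨ □p there: c:T, f:T. ✓
f: successors {a, b, g}; ◇¬p ∨ □p there: a:T, b:T, g:T. ✓
g: successors {a, c, e}; ◇¬p ∨ □p there: a:T, c:T, e:T. ✓
h: successors {a, b, d, f}; ◇¬p ∨ □p there: a:T, b:T, d:T, f:T. ✓
— 8 worlds.
For □¬p ∧ □◇¬p:
a: □¬p is F, □◇¬p is T. ✗
b: □¬p is F, □◇¬p is T. ✗
c: □¬p is F, □◇¬p is T. ✗
d: □¬p is T, □◇¬p is T. ✓
e: □¬p is T, □◇¬p is T. ✓
f: □¬p is F, □◇¬p is T. ✗
g: □¬p is T, □◇¬p is T. ✓
h: □¬p is T, □◇¬p is T. ✓
— 4 worlds.

8 and 4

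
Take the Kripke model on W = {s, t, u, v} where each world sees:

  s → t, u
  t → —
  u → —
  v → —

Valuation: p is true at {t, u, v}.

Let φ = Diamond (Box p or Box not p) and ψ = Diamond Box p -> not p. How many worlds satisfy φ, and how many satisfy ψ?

For Diamond (Box p or Box not p):
s: successors {t, u}; Box p or Box not p there: t:T, u:T. ✓
t: no successors, so Diamond (Box p or Box not p) fails. ✗
u: no successors, so Diamond (Box p or Box not p) fails. ✗
v: no successors, so Diamond (Box p or Box not p) fails. ✗
— 1 world.
For Diamond Box p -> not p:
s: Diamond Box p is T, not p is T. ✓
t: Diamond Box p is F, not p is F. ✓
u: Diamond Box p is F, not p is F. ✓
v: Diamond Box p is F, not p is F. ✓
— 4 worlds.

1 and 4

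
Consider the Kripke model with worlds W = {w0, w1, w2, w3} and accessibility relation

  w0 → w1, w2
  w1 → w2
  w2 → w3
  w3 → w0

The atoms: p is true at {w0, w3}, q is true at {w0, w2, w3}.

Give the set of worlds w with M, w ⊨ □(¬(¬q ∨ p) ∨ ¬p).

{w0, w1}

w0: successors {w1, w2}; ¬(¬q ∨ p) ∨ ¬p there: w1:T, w2:T. ✓
w1: successors {w2}; ¬(¬q ∨ p) ∨ ¬p there: w2:T. ✓
w2: successors {w3}; ¬(¬q ∨ p) ∨ ¬p there: w3:F. ✗
w3: successors {w0}; ¬(¬q ∨ p) ∨ ¬p there: w0:F. ✗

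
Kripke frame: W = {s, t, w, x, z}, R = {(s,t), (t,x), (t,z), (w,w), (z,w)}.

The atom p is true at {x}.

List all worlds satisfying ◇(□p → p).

{s, t, w, z}

s: successors {t}; □p → p there: t:T. ✓
t: successors {x, z}; □p → p there: x:T, z:T. ✓
w: successors {w}; □p → p there: w:T. ✓
x: no successors, so ◇(□p → p) fails. ✗
z: successors {w}; □p → p there: w:T. ✓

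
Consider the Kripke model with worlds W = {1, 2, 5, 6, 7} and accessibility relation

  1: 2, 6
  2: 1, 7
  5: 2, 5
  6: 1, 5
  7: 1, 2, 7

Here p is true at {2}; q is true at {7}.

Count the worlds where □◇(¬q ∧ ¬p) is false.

1: successors {2, 6}; ◇(¬q ∧ ¬p) there: 2:T, 6:T. ✓
2: successors {1, 7}; ◇(¬q ∧ ¬p) there: 1:T, 7:T. ✓
5: successors {2, 5}; ◇(¬q ∧ ¬p) there: 2:T, 5:T. ✓
6: successors {1, 5}; ◇(¬q ∧ ¬p) there: 1:T, 5:T. ✓
7: successors {1, 2, 7}; ◇(¬q ∧ ¬p) there: 1:T, 2:T, 7:T. ✓
Satisfying worlds: {1, 2, 5, 6, 7}.
So □◇(¬q ∧ ¬p) fails at the other 0 worlds.

0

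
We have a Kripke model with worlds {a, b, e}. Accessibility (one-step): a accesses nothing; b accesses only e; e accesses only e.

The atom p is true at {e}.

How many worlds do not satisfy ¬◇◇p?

2

a: ◇◇p is F. ✓
b: ◇◇p is T. ✗
e: ◇◇p is T. ✗
Satisfying worlds: {a}.
So ¬◇◇p fails at the other 2 worlds.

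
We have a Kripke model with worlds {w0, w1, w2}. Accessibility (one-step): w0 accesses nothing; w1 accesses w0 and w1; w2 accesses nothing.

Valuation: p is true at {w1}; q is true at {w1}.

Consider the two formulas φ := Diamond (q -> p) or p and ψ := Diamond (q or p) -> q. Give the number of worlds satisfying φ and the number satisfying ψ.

1 and 3

For Diamond (q -> p) or p:
w0: Diamond (q -> p) is F, p is F. ✗
w1: Diamond (q -> p) is T, p is T. ✓
w2: Diamond (q -> p) is F, p is F. ✗
— 1 world.
For Diamond (q or p) -> q:
w0: Diamond (q or p) is F, q is F. ✓
w1: Diamond (q or p) is T, q is T. ✓
w2: Diamond (q or p) is F, q is F. ✓
— 3 worlds.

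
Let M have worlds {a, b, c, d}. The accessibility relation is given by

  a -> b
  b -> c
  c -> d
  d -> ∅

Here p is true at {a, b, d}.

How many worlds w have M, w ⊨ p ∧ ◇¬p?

a: p is T, ◇¬p is F. ✗
b: p is T, ◇¬p is T. ✓
c: p is F, ◇¬p is F. ✗
d: p is T, ◇¬p is F. ✗
Satisfying worlds: {b}.

1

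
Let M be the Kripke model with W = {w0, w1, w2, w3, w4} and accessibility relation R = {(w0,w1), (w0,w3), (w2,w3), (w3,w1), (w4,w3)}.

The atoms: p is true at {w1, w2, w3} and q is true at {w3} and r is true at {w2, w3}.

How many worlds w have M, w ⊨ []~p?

w0: successors {w1, w3}; ~p there: w1:F, w3:F. ✗
w1: no successors, so []~p holds vacuously. ✓
w2: successors {w3}; ~p there: w3:F. ✗
w3: successors {w1}; ~p there: w1:F. ✗
w4: successors {w3}; ~p there: w3:F. ✗
Satisfying worlds: {w1}.

1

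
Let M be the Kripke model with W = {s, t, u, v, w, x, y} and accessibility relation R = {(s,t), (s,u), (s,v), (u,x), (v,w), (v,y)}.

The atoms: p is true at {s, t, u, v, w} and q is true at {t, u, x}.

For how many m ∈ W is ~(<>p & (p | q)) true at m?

s: <>p & (p | q) is T. ✗
t: <>p & (p | q) is F. ✓
u: <>p & (p | q) is F. ✓
v: <>p & (p | q) is T. ✗
w: <>p & (p | q) is F. ✓
x: <>p & (p | q) is F. ✓
y: <>p & (p | q) is F. ✓
Satisfying worlds: {t, u, w, x, y}.

5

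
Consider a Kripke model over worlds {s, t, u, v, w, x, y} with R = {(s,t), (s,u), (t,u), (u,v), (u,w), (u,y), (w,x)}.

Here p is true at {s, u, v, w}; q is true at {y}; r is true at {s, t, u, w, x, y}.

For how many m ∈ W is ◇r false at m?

s: successors {t, u}; r there: t:T, u:T. ✓
t: successors {u}; r there: u:T. ✓
u: successors {v, w, y}; r there: v:F, w:T, y:T. ✓
v: no successors, so ◇r fails. ✗
w: successors {x}; r there: x:T. ✓
x: no successors, so ◇r fails. ✗
y: no successors, so ◇r fails. ✗
Satisfying worlds: {s, t, u, w}.
So ◇r fails at the other 3 worlds.

3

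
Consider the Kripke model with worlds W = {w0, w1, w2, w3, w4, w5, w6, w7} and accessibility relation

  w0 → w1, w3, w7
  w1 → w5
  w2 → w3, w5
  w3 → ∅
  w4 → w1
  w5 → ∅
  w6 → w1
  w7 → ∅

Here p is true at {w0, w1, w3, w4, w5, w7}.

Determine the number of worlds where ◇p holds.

5

w0: successors {w1, w3, w7}; p there: w1:T, w3:T, w7:T. ✓
w1: successors {w5}; p there: w5:T. ✓
w2: successors {w3, w5}; p there: w3:T, w5:T. ✓
w3: no successors, so ◇p fails. ✗
w4: successors {w1}; p there: w1:T. ✓
w5: no successors, so ◇p fails. ✗
w6: successors {w1}; p there: w1:T. ✓
w7: no successors, so ◇p fails. ✗
Satisfying worlds: {w0, w1, w2, w4, w6}.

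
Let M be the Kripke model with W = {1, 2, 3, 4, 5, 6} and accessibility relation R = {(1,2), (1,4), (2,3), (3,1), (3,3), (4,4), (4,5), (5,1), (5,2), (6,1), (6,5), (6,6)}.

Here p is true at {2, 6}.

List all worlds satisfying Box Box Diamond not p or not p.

{1, 2, 3, 4, 5, 6}

1: Box Box Diamond not p is T, not p is T. ✓
2: Box Box Diamond not p is T, not p is F. ✓
3: Box Box Diamond not p is T, not p is T. ✓
4: Box Box Diamond not p is T, not p is T. ✓
5: Box Box Diamond not p is T, not p is T. ✓
6: Box Box Diamond not p is T, not p is F. ✓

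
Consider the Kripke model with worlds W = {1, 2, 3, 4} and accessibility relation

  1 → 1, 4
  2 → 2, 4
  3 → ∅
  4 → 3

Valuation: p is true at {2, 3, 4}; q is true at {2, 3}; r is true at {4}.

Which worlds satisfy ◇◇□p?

{1, 2}

1: successors {1, 4}; ◇□p there: 1:T, 4:T. ✓
2: successors {2, 4}; ◇□p there: 2:T, 4:T. ✓
3: no successors, so ◇◇□p fails. ✗
4: successors {3}; ◇□p there: 3:F. ✗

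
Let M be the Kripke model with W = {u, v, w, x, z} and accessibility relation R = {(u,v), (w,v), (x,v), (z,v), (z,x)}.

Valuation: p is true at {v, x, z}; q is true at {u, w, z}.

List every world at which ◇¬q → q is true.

u: ◇¬q is T, q is T. ✓
v: ◇¬q is F, q is F. ✓
w: ◇¬q is T, q is T. ✓
x: ◇¬q is T, q is F. ✗
z: ◇¬q is T, q is T. ✓

{u, v, w, z}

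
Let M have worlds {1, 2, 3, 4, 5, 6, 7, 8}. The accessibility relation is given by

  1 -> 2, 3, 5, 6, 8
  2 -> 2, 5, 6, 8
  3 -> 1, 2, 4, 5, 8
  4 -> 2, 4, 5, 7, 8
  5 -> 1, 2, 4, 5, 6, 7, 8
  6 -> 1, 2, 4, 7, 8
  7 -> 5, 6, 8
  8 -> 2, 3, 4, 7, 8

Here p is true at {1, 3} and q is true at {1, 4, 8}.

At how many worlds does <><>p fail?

0

1: successors {2, 3, 5, 6, 8}; <>p there: 2:F, 3:T, 5:T, 6:T, 8:T. ✓
2: successors {2, 5, 6, 8}; <>p there: 2:F, 5:T, 6:T, 8:T. ✓
3: successors {1, 2, 4, 5, 8}; <>p there: 1:T, 2:F, 4:F, 5:T, 8:T. ✓
4: successors {2, 4, 5, 7, 8}; <>p there: 2:F, 4:F, 5:T, 7:F, 8:T. ✓
5: successors {1, 2, 4, 5, 6, 7, 8}; <>p there: 1:T, 2:F, 4:F, 5:T, 6:T, 7:F, 8:T. ✓
6: successors {1, 2, 4, 7, 8}; <>p there: 1:T, 2:F, 4:F, 7:F, 8:T. ✓
7: successors {5, 6, 8}; <>p there: 5:T, 6:T, 8:T. ✓
8: successors {2, 3, 4, 7, 8}; <>p there: 2:F, 3:T, 4:F, 7:F, 8:T. ✓
Satisfying worlds: {1, 2, 3, 4, 5, 6, 7, 8}.
So <><>p fails at the other 0 worlds.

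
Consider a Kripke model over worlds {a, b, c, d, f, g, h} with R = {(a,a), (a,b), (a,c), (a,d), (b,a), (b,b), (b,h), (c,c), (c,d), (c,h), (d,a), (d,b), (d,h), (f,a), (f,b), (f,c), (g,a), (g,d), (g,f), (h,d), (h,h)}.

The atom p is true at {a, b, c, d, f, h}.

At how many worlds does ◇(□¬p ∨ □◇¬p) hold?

a: successors {a, b, c, d}; □¬p ∨ □◇¬p there: a:F, b:F, c:F, d:F. ✗
b: successors {a, b, h}; □¬p ∨ □◇¬p there: a:F, b:F, h:F. ✗
c: successors {c, d, h}; □¬p ∨ □◇¬p there: c:F, d:F, h:F. ✗
d: successors {a, b, h}; □¬p ∨ □◇¬p there: a:F, b:F, h:F. ✗
f: successors {a, b, c}; □¬p ∨ □◇¬p there: a:F, b:F, c:F. ✗
g: successors {a, d, f}; □¬p ∨ □◇¬p there: a:F, d:F, f:F. ✗
h: successors {d, h}; □¬p ∨ □◇¬p there: d:F, h:F. ✗
Satisfying worlds: ∅.

0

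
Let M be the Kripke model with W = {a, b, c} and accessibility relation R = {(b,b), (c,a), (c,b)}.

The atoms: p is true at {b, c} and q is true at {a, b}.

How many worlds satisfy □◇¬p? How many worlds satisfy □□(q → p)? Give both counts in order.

For □◇¬p:
a: no successors, so □◇¬p holds vacuously. ✓
b: successors {b}; ◇¬p there: b:F. ✗
c: successors {a, b}; ◇¬p there: a:F, b:F. ✗
— 1 world.
For □□(q → p):
a: no successors, so □□(q → p) holds vacuously. ✓
b: successors {b}; □(q → p) there: b:T. ✓
c: successors {a, b}; □(q → p) there: a:T, b:T. ✓
— 3 worlds.

1 and 3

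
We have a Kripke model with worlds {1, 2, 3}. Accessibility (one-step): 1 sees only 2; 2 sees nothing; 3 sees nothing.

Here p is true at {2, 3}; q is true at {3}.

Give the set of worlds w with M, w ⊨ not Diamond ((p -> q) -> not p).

{2, 3}

1: Diamond ((p -> q) -> not p) is T. ✗
2: Diamond ((p -> q) -> not p) is F. ✓
3: Diamond ((p -> q) -> not p) is F. ✓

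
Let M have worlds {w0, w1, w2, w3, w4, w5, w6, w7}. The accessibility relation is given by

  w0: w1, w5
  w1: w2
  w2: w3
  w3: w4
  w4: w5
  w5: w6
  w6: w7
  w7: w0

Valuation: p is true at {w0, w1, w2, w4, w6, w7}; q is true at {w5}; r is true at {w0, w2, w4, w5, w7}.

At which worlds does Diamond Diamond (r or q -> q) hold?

{w0, w1, w3, w4, w7}

w0: successors {w1, w5}; Diamond (r or q -> q) there: w1:F, w5:T. ✓
w1: successors {w2}; Diamond (r or q -> q) there: w2:T. ✓
w2: successors {w3}; Diamond (r or q -> q) there: w3:F. ✗
w3: successors {w4}; Diamond (r or q -> q) there: w4:T. ✓
w4: successors {w5}; Diamond (r or q -> q) there: w5:T. ✓
w5: successors {w6}; Diamond (r or q -> q) there: w6:F. ✗
w6: successors {w7}; Diamond (r or q -> q) there: w7:F. ✗
w7: successors {w0}; Diamond (r or q -> q) there: w0:T. ✓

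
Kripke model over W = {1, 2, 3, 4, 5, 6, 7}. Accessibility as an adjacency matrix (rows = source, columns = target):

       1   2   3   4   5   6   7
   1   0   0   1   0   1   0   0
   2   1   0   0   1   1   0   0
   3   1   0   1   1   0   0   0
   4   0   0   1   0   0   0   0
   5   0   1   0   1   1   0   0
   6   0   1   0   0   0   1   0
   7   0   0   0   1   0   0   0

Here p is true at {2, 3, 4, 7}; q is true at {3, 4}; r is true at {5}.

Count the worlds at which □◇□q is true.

1: successors {3, 5}; ◇□q there: 3:T, 5:T. ✓
2: successors {1, 4, 5}; ◇□q there: 1:F, 4:F, 5:T. ✗
3: successors {1, 3, 4}; ◇□q there: 1:F, 3:T, 4:F. ✗
4: successors {3}; ◇□q there: 3:T. ✓
5: successors {2, 4, 5}; ◇□q there: 2:T, 4:F, 5:T. ✗
6: successors {2, 6}; ◇□q there: 2:T, 6:F. ✗
7: successors {4}; ◇□q there: 4:F. ✗
Satisfying worlds: {1, 4}.

2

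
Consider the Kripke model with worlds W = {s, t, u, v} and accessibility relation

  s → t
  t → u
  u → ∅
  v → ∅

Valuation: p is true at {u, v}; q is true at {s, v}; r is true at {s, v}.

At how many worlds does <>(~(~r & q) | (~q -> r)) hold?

s: successors {t}; ~(~r & q) | (~q -> r) there: t:T. ✓
t: successors {u}; ~(~r & q) | (~q -> r) there: u:T. ✓
u: no successors, so <>(~(~r & q) | (~q -> r)) fails. ✗
v: no successors, so <>(~(~r & q) | (~q -> r)) fails. ✗
Satisfying worlds: {s, t}.

2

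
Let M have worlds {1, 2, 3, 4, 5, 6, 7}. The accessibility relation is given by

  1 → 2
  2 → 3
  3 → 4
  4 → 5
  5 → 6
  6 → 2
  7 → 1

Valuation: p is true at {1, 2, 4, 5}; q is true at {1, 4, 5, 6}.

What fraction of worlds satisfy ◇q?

4/7

1: successors {2}; q there: 2:F. ✗
2: successors {3}; q there: 3:F. ✗
3: successors {4}; q there: 4:T. ✓
4: successors {5}; q there: 5:T. ✓
5: successors {6}; q there: 6:T. ✓
6: successors {2}; q there: 2:F. ✗
7: successors {1}; q there: 1:T. ✓
That's 4 of 7 worlds, so 4/7.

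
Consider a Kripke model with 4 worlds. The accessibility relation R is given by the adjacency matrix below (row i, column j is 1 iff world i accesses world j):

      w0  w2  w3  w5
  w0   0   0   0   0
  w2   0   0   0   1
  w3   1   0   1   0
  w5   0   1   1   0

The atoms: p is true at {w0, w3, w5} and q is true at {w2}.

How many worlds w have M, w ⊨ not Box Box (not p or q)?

3

w0: Box Box (not p or q) is T. ✗
w2: Box Box (not p or q) is F. ✓
w3: Box Box (not p or q) is F. ✓
w5: Box Box (not p or q) is F. ✓
Satisfying worlds: {w2, w3, w5}.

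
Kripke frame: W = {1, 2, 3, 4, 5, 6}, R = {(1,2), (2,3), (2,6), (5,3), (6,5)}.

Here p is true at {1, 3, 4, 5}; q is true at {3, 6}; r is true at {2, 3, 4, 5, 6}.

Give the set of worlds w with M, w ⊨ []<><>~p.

{3, 4}

1: successors {2}; <><>~p there: 2:F. ✗
2: successors {3, 6}; <><>~p there: 3:F, 6:F. ✗
3: no successors, so []<><>~p holds vacuously. ✓
4: no successors, so []<><>~p holds vacuously. ✓
5: successors {3}; <><>~p there: 3:F. ✗
6: successors {5}; <><>~p there: 5:F. ✗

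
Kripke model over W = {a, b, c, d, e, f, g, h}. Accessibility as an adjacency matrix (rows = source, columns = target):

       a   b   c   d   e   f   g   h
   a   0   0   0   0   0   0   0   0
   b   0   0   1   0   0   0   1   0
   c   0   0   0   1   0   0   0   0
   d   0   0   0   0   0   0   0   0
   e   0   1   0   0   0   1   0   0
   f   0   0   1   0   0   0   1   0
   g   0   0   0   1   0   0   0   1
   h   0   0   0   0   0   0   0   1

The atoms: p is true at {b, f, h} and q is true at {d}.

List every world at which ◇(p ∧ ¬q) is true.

a: no successors, so ◇(p ∧ ¬q) fails. ✗
b: successors {c, g}; p ∧ ¬q there: c:F, g:F. ✗
c: successors {d}; p ∧ ¬q there: d:F. ✗
d: no successors, so ◇(p ∧ ¬q) fails. ✗
e: successors {b, f}; p ∧ ¬q there: b:T, f:T. ✓
f: successors {c, g}; p ∧ ¬q there: c:F, g:F. ✗
g: successors {d, h}; p ∧ ¬q there: d:F, h:T. ✓
h: successors {h}; p ∧ ¬q there: h:T. ✓

{e, g, h}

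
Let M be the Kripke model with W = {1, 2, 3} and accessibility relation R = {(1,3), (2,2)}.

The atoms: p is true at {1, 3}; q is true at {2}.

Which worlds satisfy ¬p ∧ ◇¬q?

1: ¬p is F, ◇¬q is T. ✗
2: ¬p is T, ◇¬q is F. ✗
3: ¬p is F, ◇¬q is F. ✗

∅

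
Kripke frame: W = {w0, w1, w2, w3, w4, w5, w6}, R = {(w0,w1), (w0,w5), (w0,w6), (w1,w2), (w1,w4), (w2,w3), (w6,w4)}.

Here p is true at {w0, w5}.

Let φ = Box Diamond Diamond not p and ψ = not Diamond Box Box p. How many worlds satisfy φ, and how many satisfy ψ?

For Box Diamond Diamond not p:
w0: successors {w1, w5, w6}; Diamond Diamond not p there: w1:T, w5:F, w6:F. ✗
w1: successors {w2, w4}; Diamond Diamond not p there: w2:F, w4:F. ✗
w2: successors {w3}; Diamond Diamond not p there: w3:F. ✗
w3: no successors, so Box Diamond Diamond not p holds vacuously. ✓
w4: no successors, so Box Diamond Diamond not p holds vacuously. ✓
w5: no successors, so Box Diamond Diamond not p holds vacuously. ✓
w6: successors {w4}; Diamond Diamond not p there: w4:F. ✗
— 3 worlds.
For not Diamond Box Box p:
w0: Diamond Box Box p is T. ✗
w1: Diamond Box Box p is T. ✗
w2: Diamond Box Box p is T. ✗
w3: Diamond Box Box p is F. ✓
w4: Diamond Box Box p is F. ✓
w5: Diamond Box Box p is F. ✓
w6: Diamond Box Box p is T. ✗
— 3 worlds.

3 and 3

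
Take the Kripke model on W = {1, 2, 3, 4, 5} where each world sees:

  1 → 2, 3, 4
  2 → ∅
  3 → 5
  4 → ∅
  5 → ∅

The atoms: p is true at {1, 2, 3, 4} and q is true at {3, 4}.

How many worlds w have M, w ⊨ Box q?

1: successors {2, 3, 4}; q there: 2:F, 3:T, 4:T. ✗
2: no successors, so Box q holds vacuously. ✓
3: successors {5}; q there: 5:F. ✗
4: no successors, so Box q holds vacuously. ✓
5: no successors, so Box q holds vacuously. ✓
Satisfying worlds: {2, 4, 5}.

3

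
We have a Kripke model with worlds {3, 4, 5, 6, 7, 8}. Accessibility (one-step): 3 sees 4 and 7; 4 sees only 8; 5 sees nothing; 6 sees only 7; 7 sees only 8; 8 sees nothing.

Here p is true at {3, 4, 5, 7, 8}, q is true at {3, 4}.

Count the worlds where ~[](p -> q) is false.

3: [](p -> q) is F. ✓
4: [](p -> q) is F. ✓
5: [](p -> q) is T. ✗
6: [](p -> q) is F. ✓
7: [](p -> q) is F. ✓
8: [](p -> q) is T. ✗
Satisfying worlds: {3, 4, 6, 7}.
So ~[](p -> q) fails at the other 2 worlds.

2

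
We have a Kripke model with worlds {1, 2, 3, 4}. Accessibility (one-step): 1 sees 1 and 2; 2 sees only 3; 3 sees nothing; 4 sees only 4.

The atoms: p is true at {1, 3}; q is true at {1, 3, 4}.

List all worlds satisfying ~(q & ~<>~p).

1: q & ~<>~p is F. ✓
2: q & ~<>~p is F. ✓
3: q & ~<>~p is T. ✗
4: q & ~<>~p is F. ✓

{1, 2, 4}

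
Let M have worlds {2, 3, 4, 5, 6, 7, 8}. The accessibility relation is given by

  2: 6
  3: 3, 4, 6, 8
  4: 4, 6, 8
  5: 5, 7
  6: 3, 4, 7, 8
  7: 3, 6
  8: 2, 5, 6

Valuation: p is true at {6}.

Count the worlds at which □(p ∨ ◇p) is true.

5

2: successors {6}; p ∨ ◇p there: 6:T. ✓
3: successors {3, 4, 6, 8}; p ∨ ◇p there: 3:T, 4:T, 6:T, 8:T. ✓
4: successors {4, 6, 8}; p ∨ ◇p there: 4:T, 6:T, 8:T. ✓
5: successors {5, 7}; p ∨ ◇p there: 5:F, 7:T. ✗
6: successors {3, 4, 7, 8}; p ∨ ◇p there: 3:T, 4:T, 7:T, 8:T. ✓
7: successors {3, 6}; p ∨ ◇p there: 3:T, 6:T. ✓
8: successors {2, 5, 6}; p ∨ ◇p there: 2:T, 5:F, 6:T. ✗
Satisfying worlds: {2, 3, 4, 6, 7}.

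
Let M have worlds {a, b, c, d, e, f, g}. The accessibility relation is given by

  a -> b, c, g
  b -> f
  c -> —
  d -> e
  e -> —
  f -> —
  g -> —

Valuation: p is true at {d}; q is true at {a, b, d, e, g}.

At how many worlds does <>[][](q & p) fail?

a: successors {b, c, g}; [][](q & p) there: b:T, c:T, g:T. ✓
b: successors {f}; [][](q & p) there: f:T. ✓
c: no successors, so <>[][](q & p) fails. ✗
d: successors {e}; [][](q & p) there: e:T. ✓
e: no successors, so <>[][](q & p) fails. ✗
f: no successors, so <>[][](q & p) fails. ✗
g: no successors, so <>[][](q & p) fails. ✗
Satisfying worlds: {a, b, d}.
So <>[][](q & p) fails at the other 4 worlds.

4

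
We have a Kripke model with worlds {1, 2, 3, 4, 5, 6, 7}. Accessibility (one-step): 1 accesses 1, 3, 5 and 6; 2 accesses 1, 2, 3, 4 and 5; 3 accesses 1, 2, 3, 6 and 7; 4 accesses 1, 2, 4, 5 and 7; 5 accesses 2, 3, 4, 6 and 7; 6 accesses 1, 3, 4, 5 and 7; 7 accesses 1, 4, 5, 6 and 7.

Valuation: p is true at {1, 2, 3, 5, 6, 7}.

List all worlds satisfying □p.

{1, 3}

1: successors {1, 3, 5, 6}; p there: 1:T, 3:T, 5:T, 6:T. ✓
2: successors {1, 2, 3, 4, 5}; p there: 1:T, 2:T, 3:T, 4:F, 5:T. ✗
3: successors {1, 2, 3, 6, 7}; p there: 1:T, 2:T, 3:T, 6:T, 7:T. ✓
4: successors {1, 2, 4, 5, 7}; p there: 1:T, 2:T, 4:F, 5:T, 7:T. ✗
5: successors {2, 3, 4, 6, 7}; p there: 2:T, 3:T, 4:F, 6:T, 7:T. ✗
6: successors {1, 3, 4, 5, 7}; p there: 1:T, 3:T, 4:F, 5:T, 7:T. ✗
7: successors {1, 4, 5, 6, 7}; p there: 1:T, 4:F, 5:T, 6:T, 7:T. ✗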